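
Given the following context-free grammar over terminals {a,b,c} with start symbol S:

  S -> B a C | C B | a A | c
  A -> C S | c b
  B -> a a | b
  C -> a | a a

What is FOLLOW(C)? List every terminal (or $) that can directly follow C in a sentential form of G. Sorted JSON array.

FIRST sets, iterate to fixpoint:
pass 1:
  A via A→c b: +{c}
  B via B→a a: +{a}
  B via B→b: +{b}
  C via C→a: +{a}
  S via S→B a C: +{a,b}
  S via S→c: +{c}
  FIRST(S)={a,b,c}  FIRST(A)={c}  FIRST(B)={a,b}  FIRST(C)={a}
pass 2:
  A via A→C S: +{a}
  FIRST(S)={a,b,c}  FIRST(A)={a,c}  FIRST(B)={a,b}  FIRST(C)={a}
pass 3: — fixpoint
  FIRST(S)={a,b,c}  FIRST(A)={a,c}  FIRST(B)={a,b}  FIRST(C)={a}

FOLLOW iteration:
FOLLOW(S) := {$}
[1]
  A→C S: FOLLOW(C) ⊇ FIRST(S) = {a,b,c}; new: +{a,b,c}
  S→B a C: FOLLOW(B) ⊇ FIRST(a) = {a}; new: +{a}
  S→B a C: FOLLOW(C) ⊇ FOLLOW(S) ⊇ {$}; new: +{$}
  S→C B: FOLLOW(B) ⊇ FOLLOW(S) ⊇ {$}; new: +{$}
  S→a A: FOLLOW(A) ⊇ FOLLOW(S) ⊇ {$}; new: +{$}
  FOLLOW[S]={$}  FOLLOW[A]={$}  FOLLOW[B]={$,a}  FOLLOW[C]={$,a,b,c}
[2] — fixpoint
  FOLLOW[S]={$}  FOLLOW[A]={$}  FOLLOW[B]={$,a}  FOLLOW[C]={$,a,b,c}

FOLLOW(C) = ["$", "a", "b", "c"]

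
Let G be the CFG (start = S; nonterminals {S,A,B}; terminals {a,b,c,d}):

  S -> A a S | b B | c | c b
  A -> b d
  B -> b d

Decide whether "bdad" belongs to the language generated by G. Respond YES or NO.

Convert to CNF:
  S -> A X4 | T0 B | T3 T0 | c
  A -> T0 T1
  B -> T0 T1
  T0 -> b
  T1 -> d
  T2 -> a
  T3 -> c
  X4 -> T2 S

Fill CYK table bottom-up:
  cell(0,0) b: {T0}  orig:{}
  cell(1,1) d: {T1}  orig:{}
  cell(2,2) a: {T2}  orig:{}
  cell(3,3) d: {T1}  orig:{}
  cell(0,1) bd: {A,B}
  cell(1,2) da: ∅
  cell(2,3) ad: ∅
  cell(0,2) bda: ∅
  cell(1,3) dad: ∅
  cell(0,3) bdad: ∅

S ∉ T[0,3] ⇒ NO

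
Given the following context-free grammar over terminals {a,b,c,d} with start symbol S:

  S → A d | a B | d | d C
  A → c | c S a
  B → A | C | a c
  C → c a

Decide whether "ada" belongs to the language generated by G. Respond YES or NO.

Convert to CNF:
  S -> A T2 | T1 B | T2 C | d
  A -> T0 X3 | c
  B -> T0 T1 | T0 X4 | T1 T0 | c
  C -> T0 T1
  T0 -> c
  T1 -> a
  T2 -> d
  X3 -> S T1
  X4 -> S T1

CYK fill:
  T[0,0] 'a' = {T1}  orig:{}
  T[1,1] 'd' = {S,T2}  orig:{S}
  T[2,2] 'a' = {T1}  orig:{}
  T[0,1] 'ad' = ∅
  T[1,2] 'da' = {X3,X4}  orig:{}
  T[0,2] 'ada' = ∅

S ∉ T[0,2] ⇒ NO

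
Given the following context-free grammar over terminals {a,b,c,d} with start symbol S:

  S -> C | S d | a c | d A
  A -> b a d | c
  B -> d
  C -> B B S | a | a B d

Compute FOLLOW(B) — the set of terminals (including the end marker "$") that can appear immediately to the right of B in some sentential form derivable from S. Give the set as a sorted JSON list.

FIRST iteration:
[1]
  A via A→b a d: +{b}
  A via A→c: +{c}
  B via B→d: +{d}
  C via C→B B S: +{d}
  C via C→a: +{a}
  S via S→C: +{a,d}
  S: {a,d}  A: {b,c}  B: {d}  C: {a,d}
[2] — fixpoint
  S: {a,d}  A: {b,c}  B: {d}  C: {a,d}

Compute FOLLOW by fixpoint:
seed FOLLOW(S) with $
pass 1:
  C→B B S: FOLLOW(B) ⊇ FIRST(B) = {d}; new: +{d}
  C→B B S: FOLLOW(B) ⊇ FIRST(S) = {a,d}; new: +{a}
  S→C: FOLLOW(C) ⊇ FOLLOW(S) ⊇ {$}; new: +{$}
  S→S d: FOLLOW(S) ⊇ FIRST(d) = {d}; new: +{d}
  S→d A: FOLLOW(A) ⊇ FOLLOW(S) ⊇ {$,d}; new: +{$,d}
  FOLLOW[S]={$,d}  FOLLOW[A]={$,d}  FOLLOW[B]={a,d}  FOLLOW[C]={$}
pass 2:
  S→C: FOLLOW(C) ⊇ FOLLOW(S) ⊇ {$,d}; new: +{d}
  FOLLOW[S]={$,d}  FOLLOW[A]={$,d}  FOLLOW[B]={a,d}  FOLLOW[C]={$,d}
pass 3: (stable)
  FOLLOW[S]={$,d}  FOLLOW[A]={$,d}  FOLLOW[B]={a,d}  FOLLOW[C]={$,d}

FOLLOW(B) = ["a", "d"]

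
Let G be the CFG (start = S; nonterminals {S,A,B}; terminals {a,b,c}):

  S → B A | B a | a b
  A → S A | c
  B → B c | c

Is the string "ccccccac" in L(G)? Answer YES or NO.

CNF form of G:
  S -> B A | B T1 | T1 T2
  A -> S A | c
  B -> B T0 | c
  T0 -> c
  T1 -> a
  T2 -> b

CYK table (by increasing span):
  T[0,0] 'c' = {A,B,T0}  orig:{A,B}
  T[1,1] 'c' = {A,B,T0}  orig:{A,B}
  T[2,2] 'c' = {A,B,T0}  orig:{A,B}
  T[3,3] 'c' = {A,B,T0}  orig:{A,B}
  T[4,4] 'c' = {A,B,T0}  orig:{A,B}
  T[5,5] 'c' = {A,B,T0}  orig:{A,B}
  T[6,6] 'a' = {T1}  orig:{}
  T[7,7] 'c' = {A,B,T0}  orig:{A,B}
  T[0,1] 'cc' = {B,S}
  T[1,2] 'cc' = {B,S}
  T[2,3] 'cc' = {B,S}
  T[3,4] 'cc' = {B,S}
  T[4,5] 'cc' = {B,S}
  T[5,6] 'ca' = {S}
  T[6,7] 'ac' = ∅
  T[0,2] 'ccc' = {A,B,S}
  T[1,3] 'ccc' = {A,B,S}
  T[2,4] 'ccc' = {A,B,S}
  T[3,5] 'ccc' = {A,B,S}
  T[4,6] 'cca' = {S}
  T[5,7] 'cac' = {A}
  T[0,3] 'cccc' = {A,B,S}
  T[1,4] 'cccc' = {A,B,S}
  T[2,5] 'cccc' = {A,B,S}
  T[3,6] 'ccca' = {S}
  T[4,7] 'ccac' = {A,S}
  T[0,4] 'ccccc' = {A,B,S}
  T[1,5] 'ccccc' = {A,B,S}
  T[2,6] 'cccca' = {S}
  T[3,7] 'cccac' = {A,S}
  T[0,5] 'cccccc' = {A,B,S}
  T[1,6] 'ccccca' = {S}
  T[2,7] 'ccccac' = {A,S}
  T[0,6] 'cccccca' = {S}
  T[1,7] 'cccccac' = {A,S}
  T[0,7] 'ccccccac' = {A,S}

S ∈ T[0,7] ⇒ YES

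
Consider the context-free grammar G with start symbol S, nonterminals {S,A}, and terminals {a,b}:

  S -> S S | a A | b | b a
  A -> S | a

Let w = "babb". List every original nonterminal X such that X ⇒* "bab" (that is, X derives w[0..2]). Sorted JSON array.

CNF form of G:
  S -> S S | T0 A | T1 T0 | b
  A -> S S | T0 A | T1 T0 | a | b
  T0 -> a
  T1 -> b

CYK table (by increasing span) — only the sub-triangle for w[0..2]:
  T[0,0] 'b' = {A,S,T1}  orig:{A,S}
  T[1,1] 'a' = {A,T0}  orig:{A}
  T[2,2] 'b' = {A,S,T1}  orig:{A,S}
  T[0,1] 'ba' = {A,S}
  T[1,2] 'ab' = {A,S}
  T[0,2] 'bab' = {A,S}

Original NTs in T[0,2] deriving "bab": ["A", "S"]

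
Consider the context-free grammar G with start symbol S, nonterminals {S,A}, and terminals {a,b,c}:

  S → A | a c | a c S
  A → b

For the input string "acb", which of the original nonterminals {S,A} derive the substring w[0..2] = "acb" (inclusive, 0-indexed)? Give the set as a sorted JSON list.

Convert to CNF:
  S -> T0 T1 | T0 X2 | b
  A -> b
  T0 -> a
  T1 -> c
  X2 -> T1 S

CYK fill (cells [i..j] with 0 ≤ i ≤ j ≤ 2 only):
  cell(0,0) a: {T0}  orig:{}
  cell(1,1) c: {T1}  orig:{}
  cell(2,2) b: {A,S}
  cell(0,1) ac: {S}
  cell(1,2) cb: {X2}  orig:{}
  cell(0,2) acb: {S}

Original NTs in T[0,2] deriving "acb": ["S"]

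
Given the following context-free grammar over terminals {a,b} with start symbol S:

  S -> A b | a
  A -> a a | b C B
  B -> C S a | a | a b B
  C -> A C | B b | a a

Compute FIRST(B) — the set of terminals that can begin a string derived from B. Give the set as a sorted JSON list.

Compute FIRST by fixpoint:
iter 1:
  A via A→a a: +{a}
  A via A→b C B: +{b}
  B via B→a: +{a}
  C via C→A C: +{a,b}
  S via S→A b: +{a,b}
  FIRST(S)={a,b}  FIRST(A)={a,b}  FIRST(B)={a}  FIRST(C)={a,b}
iter 2:
  B via B→C S a: +{b}
  FIRST(S)={a,b}  FIRST(A)={a,b}  FIRST(B)={a,b}  FIRST(C)={a,b}
iter 3: — fixpoint
  FIRST(S)={a,b}  FIRST(A)={a,b}  FIRST(B)={a,b}  FIRST(C)={a,b}

FIRST(B) = ["a", "b"]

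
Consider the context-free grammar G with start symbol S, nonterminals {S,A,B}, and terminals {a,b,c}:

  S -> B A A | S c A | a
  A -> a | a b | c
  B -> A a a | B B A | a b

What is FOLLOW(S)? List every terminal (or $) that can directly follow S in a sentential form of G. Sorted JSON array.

Compute FIRST by fixpoint:
[1]
  A via A→a: +{a}
  A via A→c: +{c}
  B via B→A a a: +{a,c}
  S via S→B A A: +{a,c}
  FIRST[S]={a,c}  FIRST[A]={a,c}  FIRST[B]={a,c}
[2] (no change)
  FIRST[S]={a,c}  FIRST[A]={a,c}  FIRST[B]={a,c}

FOLLOW sets:
seed FOLLOW(S) with $
iter 1:
  B→A a a: FOLLOW(A) ⊇ FIRST(a) = {a}; new: +{a}
  B→B B A: FOLLOW(B) ⊇ FIRST(B) = {a,c}; new: +{a,c}
  B→B B A: FOLLOW(A) ⊇ FOLLOW(B) ⊇ {a,c}; new: +{c}
  S→B A A: FOLLOW(A) ⊇ FOLLOW(S) ⊇ {$}; new: +{$}
  S→S c A: FOLLOW(S) ⊇ FIRST(c) = {c}; new: +{c}
  FOLLOW(S)={$,c}  FOLLOW(A)={$,a,c}  FOLLOW(B)={a,c}
iter 2: (stable)
  FOLLOW(S)={$,c}  FOLLOW(A)={$,a,c}  FOLLOW(B)={a,c}

FOLLOW(S) = ["$", "c"]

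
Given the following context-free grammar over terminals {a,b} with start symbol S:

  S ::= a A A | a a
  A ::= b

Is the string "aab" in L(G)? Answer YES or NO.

Convert to CNF:
  S -> T0 T0 | T0 X1
  A -> b
  T0 -> a
  X1 -> A A

CYK table (by increasing span):
  cell(0,0) a: {T0}  orig:{}
  cell(1,1) a: {T0}  orig:{}
  cell(2,2) b: {A}
  cell(0,1) aa: {S}
  cell(1,2) ab: ∅
  cell(0,2) aab: ∅

S ∉ T[0,2] ⇒ NO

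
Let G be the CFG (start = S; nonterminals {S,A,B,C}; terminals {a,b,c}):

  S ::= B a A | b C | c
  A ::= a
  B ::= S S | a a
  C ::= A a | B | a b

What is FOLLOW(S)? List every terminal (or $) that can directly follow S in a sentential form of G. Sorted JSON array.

Compute FIRST by fixpoint:
round 1:
  A via A→a: +{a}
  B via B→a a: +{a}
  C via C→A a: +{a}
  S via S→B a A: +{a}
  S via S→b C: +{b}
  S via S→c: +{c}
  S: {a,b,c}  A: {a}  B: {a}  C: {a}
round 2:
  B via B→S S: +{b,c}
  C via C→B: +{b,c}
  S: {a,b,c}  A: {a}  B: {a,b,c}  C: {a,b,c}
round 3: — fixpoint
  S: {a,b,c}  A: {a}  B: {a,b,c}  C: {a,b,c}

FOLLOW sets:
seed FOLLOW(S) with $
[1]
  B→S S: FOLLOW(S) ⊇ FIRST(S) = {a,b,c}; new: +{a,b,c}
  C→A a: FOLLOW(A) ⊇ FIRST(a) = {a}; new: +{a}
  S→B a A: FOLLOW(B) ⊇ FIRST(a) = {a}; new: +{a}
  S→B a A: FOLLOW(A) ⊇ FOLLOW(S) ⊇ {$,a,b,c}; new: +{$,b,c}
  S→b C: FOLLOW(C) ⊇ FOLLOW(S) ⊇ {$,a,b,c}; new: +{$,a,b,c}
  FOLLOW(S)={$,a,b,c}  FOLLOW(A)={$,a,b,c}  FOLLOW(B)={a}  FOLLOW(C)={$,a,b,c}
[2]
  C→B: FOLLOW(B) ⊇ FOLLOW(C) ⊇ {$,a,b,c}; new: +{$,b,c}
  FOLLOW(S)={$,a,b,c}  FOLLOW(A)={$,a,b,c}  FOLLOW(B)={$,a,b,c}  FOLLOW(C)={$,a,b,c}
[3] (stable)
  FOLLOW(S)={$,a,b,c}  FOLLOW(A)={$,a,b,c}  FOLLOW(B)={$,a,b,c}  FOLLOW(C)={$,a,b,c}

FOLLOW(S) = ["$", "a", "b", "c"]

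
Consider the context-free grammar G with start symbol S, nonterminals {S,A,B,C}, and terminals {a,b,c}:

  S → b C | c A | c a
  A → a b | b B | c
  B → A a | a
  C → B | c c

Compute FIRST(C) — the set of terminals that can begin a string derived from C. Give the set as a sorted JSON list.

FIRST iteration:
round 1:
  A via A→a b: +{a}
  A via A→b B: +{b}
  A via A→c: +{c}
  B via B→A a: +{a,b,c}
  C via C→B: +{a,b,c}
  S via S→b C: +{b}
  S via S→c A: +{c}
  FIRST[S]={b,c}  FIRST[A]={a,b,c}  FIRST[B]={a,b,c}  FIRST[C]={a,b,c}
round 2: (stable)
  FIRST[S]={b,c}  FIRST[A]={a,b,c}  FIRST[B]={a,b,c}  FIRST[C]={a,b,c}

FIRST(C) = ["a", "b", "c"]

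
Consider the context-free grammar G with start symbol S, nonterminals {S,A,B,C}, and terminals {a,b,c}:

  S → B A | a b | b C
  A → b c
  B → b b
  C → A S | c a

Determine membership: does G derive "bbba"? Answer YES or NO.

CNF form of G:
  S -> B A | T0 C | T2 T0
  A -> T0 T1
  B -> T0 T0
  C -> A S | T1 T2
  T0 -> b
  T1 -> c
  T2 -> a

Fill CYK table bottom-up:
  cell(0,0) b: {T0}  orig:{}
  cell(1,1) b: {T0}  orig:{}
  cell(2,2) b: {T0}  orig:{}
  cell(3,3) a: {T2}  orig:{}
  cell(0,1) bb: {B}
  cell(1,2) bb: {B}
  cell(2,3) ba: ∅
  cell(0,2) bbb: ∅
  cell(1,3) bba: ∅
  cell(0,3) bbba: ∅

S ∉ T[0,3] ⇒ NO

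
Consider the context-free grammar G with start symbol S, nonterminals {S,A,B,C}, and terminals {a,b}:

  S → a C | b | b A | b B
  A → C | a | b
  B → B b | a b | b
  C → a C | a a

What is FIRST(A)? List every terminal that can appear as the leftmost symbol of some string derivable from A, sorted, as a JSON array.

Compute FIRST by fixpoint:
round 1:
  A via A→a: +{a}
  A via A→b: +{b}
  B via B→a b: +{a}
  B via B→b: +{b}
  C via C→a C: +{a}
  S via S→a C: +{a}
  S via S→b: +{b}
  S: {a,b}  A: {a,b}  B: {a,b}  C: {a}
round 2: (stable)
  S: {a,b}  A: {a,b}  B: {a,b}  C: {a}

FIRST(A) = ["a", "b"]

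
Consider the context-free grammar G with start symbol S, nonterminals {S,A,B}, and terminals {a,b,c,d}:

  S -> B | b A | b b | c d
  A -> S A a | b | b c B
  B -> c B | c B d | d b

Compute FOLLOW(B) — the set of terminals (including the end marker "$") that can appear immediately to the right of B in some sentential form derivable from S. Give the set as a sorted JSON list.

Compute FIRST by fixpoint:
pass 1:
  A via A→b: +{b}
  B via B→c B: +{c}
  B via B→d b: +{d}
  S via S→B: +{c,d}
  S via S→b A: +{b}
  FIRST(S)={b,c,d}  FIRST(A)={b}  FIRST(B)={c,d}
pass 2:
  A via A→S A a: +{c,d}
  FIRST(S)={b,c,d}  FIRST(A)={b,c,d}  FIRST(B)={c,d}
pass 3: (stable)
  FIRST(S)={b,c,d}  FIRST(A)={b,c,d}  FIRST(B)={c,d}

FOLLOW iteration:
seed FOLLOW(S) with $
round 1:
  A→S A a: FOLLOW(S) ⊇ FIRST(A) = {b,c,d}; new: +{b,c,d}
  A→S A a: FOLLOW(A) ⊇ FIRST(a) = {a}; new: +{a}
  A→b c B: FOLLOW(B) ⊇ FOLLOW(A) ⊇ {a}; new: +{a}
  B→c B d: FOLLOW(B) ⊇ FIRST(d) = {d}; new: +{d}
  S→B: FOLLOW(B) ⊇ FOLLOW(S) ⊇ {$,b,c,d}; new: +{$,b,c}
  S→b A: FOLLOW(A) ⊇ FOLLOW(S) ⊇ {$,b,c,d}; new: +{$,b,c,d}
  S: {$,b,c,d}  A: {$,a,b,c,d}  B: {$,a,b,c,d}
round 2: done
  S: {$,b,c,d}  A: {$,a,b,c,d}  B: {$,a,b,c,d}

FOLLOW(B) = ["$", "a", "b", "c", "d"]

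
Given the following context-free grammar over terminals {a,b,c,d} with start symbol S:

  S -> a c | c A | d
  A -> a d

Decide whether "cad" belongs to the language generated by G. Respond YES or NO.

Convert to CNF:
  S -> T0 T2 | T2 A | d
  A -> T0 T1
  T0 -> a
  T1 -> d
  T2 -> c

CYK fill:
  cell(0,0) c: {T2}  orig:{}
  cell(1,1) a: {T0}  orig:{}
  cell(2,2) d: {S,T1}  orig:{S}
  cell(0,1) ca: ∅
  cell(1,2) ad: {A}
  cell(0,2) cad: {S}

S ∈ T[0,2] ⇒ YES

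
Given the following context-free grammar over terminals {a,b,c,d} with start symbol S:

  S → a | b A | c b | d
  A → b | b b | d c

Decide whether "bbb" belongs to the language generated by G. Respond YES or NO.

Convert to CNF:
  S -> T0 A | T2 T0 | a | d
  A -> T0 T0 | T1 T2 | b
  T0 -> b
  T1 -> d
  T2 -> c

Fill CYK table bottom-up:
  cell(0,0) b: {A,T0}  orig:{A}
  cell(1,1) b: {A,T0}  orig:{A}
  cell(2,2) b: {A,T0}  orig:{A}
  cell(0,1) bb: {A,S}
  cell(1,2) bb: {A,S}
  cell(0,2) bbb: {S}

S ∈ T[0,2] ⇒ YES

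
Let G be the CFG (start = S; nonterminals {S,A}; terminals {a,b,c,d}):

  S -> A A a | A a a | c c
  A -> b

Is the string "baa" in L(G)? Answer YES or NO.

CNF form of G:
  S -> A X2 | A X3 | T1 T1
  A -> b
  T0 -> a
  T1 -> c
  X2 -> A T0
  X3 -> T0 T0

CYK fill:
  T[0,0] 'b' = {A}
  T[1,1] 'a' = {T0}  orig:{}
  T[2,2] 'a' = {T0}  orig:{}
  T[0,1] 'ba' = {X2}  orig:{}
  T[1,2] 'aa' = {X3}  orig:{}
  T[0,2] 'baa' = {S}

S ∈ T[0,2] ⇒ YES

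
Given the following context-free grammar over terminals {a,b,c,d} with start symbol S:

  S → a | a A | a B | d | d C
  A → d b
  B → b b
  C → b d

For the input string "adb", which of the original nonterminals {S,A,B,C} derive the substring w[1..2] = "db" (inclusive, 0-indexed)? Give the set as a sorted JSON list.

CNF form of G:
  S -> T0 C | T2 A | T2 B | a | d
  A -> T0 T1
  B -> T1 T1
  C -> T1 T0
  T0 -> d
  T1 -> b
  T2 -> a

Fill CYK table bottom-up (cells [i..j] with 1 ≤ i ≤ j ≤ 2 only):
  [1..1]={S,T0}  "d"  orig:{S}
  [2..2]={T1}  "b"  orig:{}
  [1..2]={A}  "db"

Original NTs in T[1,2] deriving "db": ["A"]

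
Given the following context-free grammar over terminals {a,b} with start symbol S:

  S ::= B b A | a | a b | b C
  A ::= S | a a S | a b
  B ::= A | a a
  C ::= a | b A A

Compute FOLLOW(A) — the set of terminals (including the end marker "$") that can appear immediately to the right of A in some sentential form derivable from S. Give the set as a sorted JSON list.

FIRST sets, iterate to fixpoint:
[1]
  A via A→a a S: +{a}
  B via B→A: +{a}
  C via C→a: +{a}
  C via C→b A A: +{b}
  S via S→B b A: +{a}
  S via S→b C: +{b}
  FIRST[S]={a,b}  FIRST[A]={a}  FIRST[B]={a}  FIRST[C]={a,b}
[2]
  A via A→S: +{b}
  B via B→A: +{b}
  FIRST[S]={a,b}  FIRST[A]={a,b}  FIRST[B]={a,b}  FIRST[C]={a,b}
[3] (stable)
  FIRST[S]={a,b}  FIRST[A]={a,b}  FIRST[B]={a,b}  FIRST[C]={a,b}

FOLLOW sets:
FOLLOW(S) := {$}
[1]
  C→b A A: FOLLOW(A) ⊇ FIRST(A) = {a,b}; new: +{a,b}
  S→B b A: FOLLOW(B) ⊇ FIRST(b) = {b}; new: +{b}
  S→B b A: FOLLOW(A) ⊇ FOLLOW(S) ⊇ {$}; new: +{$}
  S→b C: FOLLOW(C) ⊇ FOLLOW(S) ⊇ {$}; new: +{$}
  S: {$}  A: {$,a,b}  B: {b}  C: {$}
[2]
  A→S: FOLLOW(S) ⊇ FOLLOW(A) ⊇ {$,a,b}; new: +{a,b}
  S→b C: FOLLOW(C) ⊇ FOLLOW(S) ⊇ {$,a,b}; new: +{a,b}
  S: {$,a,b}  A: {$,a,b}  B: {b}  C: {$,a,b}
[3] done
  S: {$,a,b}  A: {$,a,b}  B: {b}  C: {$,a,b}

FOLLOW(A) = ["$", "a", "b"]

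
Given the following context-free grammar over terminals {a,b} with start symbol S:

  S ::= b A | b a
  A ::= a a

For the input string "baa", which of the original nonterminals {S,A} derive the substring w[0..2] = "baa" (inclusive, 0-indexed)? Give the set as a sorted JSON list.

CNF form of G:
  S -> T1 A | T1 T0
  A -> T0 T0
  T0 -> a
  T1 -> b

CYK table (by increasing span), restricted to cells inside w[0..2]:
  cell(0,0) b: {T1}  orig:{}
  cell(1,1) a: {T0}  orig:{}
  cell(2,2) a: {T0}  orig:{}
  cell(0,1) ba: {S}
  cell(1,2) aa: {A}
  cell(0,2) baa: {S}

Original NTs in T[0,2] deriving "baa": ["S"]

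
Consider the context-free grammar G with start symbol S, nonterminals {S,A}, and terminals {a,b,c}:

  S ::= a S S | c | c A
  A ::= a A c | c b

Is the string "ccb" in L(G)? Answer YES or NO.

Convert to CNF:
  S -> T0 X4 | T1 A | c
  A -> T0 X3 | T1 T2
  T0 -> a
  T1 -> c
  T2 -> b
  X3 -> A T1
  X4 -> S S

Fill CYK table bottom-up:
  [0..0]={S,T1}  "c"  orig:{S}
  [1..1]={S,T1}  "c"  orig:{S}
  [2..2]={T2}  "b"  orig:{}
  [0..1]={X4}  "cc"  orig:{}
  [1..2]={A}  "cb"
  [0..2]={S}  "ccb"

S ∈ T[0,2] ⇒ YES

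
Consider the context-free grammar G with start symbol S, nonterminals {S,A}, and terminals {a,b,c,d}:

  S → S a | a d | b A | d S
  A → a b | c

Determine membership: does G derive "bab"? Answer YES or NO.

Convert to CNF:
  S -> S T0 | T0 T2 | T1 A | T2 S
  A -> T0 T1 | c
  T0 -> a
  T1 -> b
  T2 -> d

CYK table (by increasing span):
  cell(0,0) b: {T1}  orig:{}
  cell(1,1) a: {T0}  orig:{}
  cell(2,2) b: {T1}  orig:{}
  cell(0,1) ba: ∅
  cell(1,2) ab: {A}
  cell(0,2) bab: {S}

S ∈ T[0,2] ⇒ YES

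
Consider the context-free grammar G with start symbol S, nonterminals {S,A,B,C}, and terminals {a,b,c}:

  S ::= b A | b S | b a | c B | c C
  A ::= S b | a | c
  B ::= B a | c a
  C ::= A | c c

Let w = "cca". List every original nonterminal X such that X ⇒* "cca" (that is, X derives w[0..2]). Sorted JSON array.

CNF form of G:
  S -> T0 A | T0 S | T0 T1 | T2 B | T2 C
  A -> S T0 | a | c
  B -> B T1 | T2 T1
  C -> S T0 | T2 T2 | a | c
  T0 -> b
  T1 -> a
  T2 -> c

Fill CYK table bottom-up (cells [i..j] with 0 ≤ i ≤ j ≤ 2 only):
  cell(0,0) c: {A,C,T2}  orig:{A,C}
  cell(1,1) c: {A,C,T2}  orig:{A,C}
  cell(2,2) a: {A,C,T1}  orig:{A,C}
  cell(0,1) cc: {C,S}
  cell(1,2) ca: {B,S}
  cell(0,2) cca: {S}

Original NTs in T[0,2] deriving "cca": ["S"]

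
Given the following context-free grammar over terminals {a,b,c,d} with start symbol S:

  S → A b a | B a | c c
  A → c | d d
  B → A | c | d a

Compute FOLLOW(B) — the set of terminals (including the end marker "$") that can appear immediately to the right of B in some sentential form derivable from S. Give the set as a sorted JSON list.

FIRST iteration:
pass 1:
  A via A→c: +{c}
  A via A→d d: +{d}
  B via B→A: +{c,d}
  S via S→A b a: +{c,d}
  FIRST[S]={c,d}  FIRST[A]={c,d}  FIRST[B]={c,d}
pass 2: (no change)
  FIRST[S]={c,d}  FIRST[A]={c,d}  FIRST[B]={c,d}

FOLLOW sets:
FOLLOW(S) := {$}
[1]
  S→A b a: FOLLOW(A) ⊇ FIRST(b) = {b}; new: +{b}
  S→B a: FOLLOW(B) ⊇ FIRST(a) = {a}; new: +{a}
  FOLLOW[S]={$}  FOLLOW[A]={b}  FOLLOW[B]={a}
[2]
  B→A: FOLLOW(A) ⊇ FOLLOW(B) ⊇ {a}; new: +{a}
  FOLLOW[S]={$}  FOLLOW[A]={a,b}  FOLLOW[B]={a}
[3] done
  FOLLOW[S]={$}  FOLLOW[A]={a,b}  FOLLOW[B]={a}

FOLLOW(B) = ["a"]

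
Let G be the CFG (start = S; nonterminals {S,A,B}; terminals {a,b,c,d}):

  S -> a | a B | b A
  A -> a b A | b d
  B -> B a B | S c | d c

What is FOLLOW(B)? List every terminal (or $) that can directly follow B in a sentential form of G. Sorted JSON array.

FIRST sets, iterate to fixpoint:
round 1:
  A via A→a b A: +{a}
  A via A→b d: +{b}
  B via B→d c: +{d}
  S via S→a: +{a}
  S via S→b A: +{b}
  S: {a,b}  A: {a,b}  B: {d}
round 2:
  B via B→S c: +{a,b}
  S: {a,b}  A: {a,b}  B: {a,b,d}
round 3: (no change)
  S: {a,b}  A: {a,b}  B: {a,b,d}

FOLLOW sets:
seed FOLLOW(S) with $
round 1:
  B→B a B: FOLLOW(B) ⊇ FIRST(a) = {a}; new: +{a}
  B→S c: FOLLOW(S) ⊇ FIRST(c) = {c}; new: +{c}
  S→a B: FOLLOW(B) ⊇ FOLLOW(S) ⊇ {$,c}; new: +{$,c}
  S→b A: FOLLOW(A) ⊇ FOLLOW(S) ⊇ {$,c}; new: +{$,c}
  FOLLOW[S]={$,c}  FOLLOW[A]={$,c}  FOLLOW[B]={$,a,c}
round 2: done
  FOLLOW[S]={$,c}  FOLLOW[A]={$,c}  FOLLOW[B]={$,a,c}

FOLLOW(B) = ["$", "a", "c"]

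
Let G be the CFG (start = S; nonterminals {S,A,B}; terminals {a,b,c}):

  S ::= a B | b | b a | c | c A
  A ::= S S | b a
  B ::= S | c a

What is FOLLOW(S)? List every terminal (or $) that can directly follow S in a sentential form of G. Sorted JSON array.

FIRST sets, iterate to fixpoint:
pass 1:
  A via A→b a: +{b}
  B via B→c a: +{c}
  S via S→a B: +{a}
  S via S→b: +{b}
  S via S→c: +{c}
  FIRST(S)={a,b,c}  FIRST(A)={b}  FIRST(B)={c}
pass 2:
  A via A→S S: +{a,c}
  B via B→S: +{a,b}
  FIRST(S)={a,b,c}  FIRST(A)={a,b,c}  FIRST(B)={a,b,c}
pass 3: (stable)
  FIRST(S)={a,b,c}  FIRST(A)={a,b,c}  FIRST(B)={a,b,c}

FOLLOW iteration:
FOLLOW(S) := {$}
pass 1:
  A→S S: FOLLOW(S) ⊇ FIRST(S) = {a,b,c}; new: +{a,b,c}
  S→a B: FOLLOW(B) ⊇ FOLLOW(S) ⊇ {$,a,b,c}; new: +{$,a,b,c}
  S→c A: FOLLOW(A) ⊇ FOLLOW(S) ⊇ {$,a,b,c}; new: +{$,a,b,c}
  S: {$,a,b,c}  A: {$,a,b,c}  B: {$,a,b,c}
pass 2: done
  S: {$,a,b,c}  A: {$,a,b,c}  B: {$,a,b,c}

FOLLOW(S) = ["$", "a", "b", "c"]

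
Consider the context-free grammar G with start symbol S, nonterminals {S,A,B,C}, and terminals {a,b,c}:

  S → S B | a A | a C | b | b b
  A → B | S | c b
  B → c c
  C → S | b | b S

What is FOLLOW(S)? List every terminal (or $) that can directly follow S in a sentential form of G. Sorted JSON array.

FIRST iteration:
round 1:
  A via A→c b: +{c}
  B via B→c c: +{c}
  C via C→b: +{b}
  S via S→a A: +{a}
  S via S→b: +{b}
  FIRST(S)={a,b}  FIRST(A)={c}  FIRST(B)={c}  FIRST(C)={b}
round 2:
  A via A→S: +{a,b}
  C via C→S: +{a}
  FIRST(S)={a,b}  FIRST(A)={a,b,c}  FIRST(B)={c}  FIRST(C)={a,b}
round 3: (no change)
  FIRST(S)={a,b}  FIRST(A)={a,b,c}  FIRST(B)={c}  FIRST(C)={a,b}

Compute FOLLOW by fixpoint:
seed FOLLOW(S) with $
pass 1:
  S→S B: FOLLOW(S) ⊇ FIRST(B) = {c}; new: +{c}
  S→S B: FOLLOW(B) ⊇ FOLLOW(S) ⊇ {$,c}; new: +{$,c}
  S→a A: FOLLOW(A) ⊇ FOLLOW(S) ⊇ {$,c}; new: +{$,c}
  S→a C: FOLLOW(C) ⊇ FOLLOW(S) ⊇ {$,c}; new: +{$,c}
  FOLLOW(S)={$,c}  FOLLOW(A)={$,c}  FOLLOW(B)={$,c}  FOLLOW(C)={$,c}
pass 2: (no change)
  FOLLOW(S)={$,c}  FOLLOW(A)={$,c}  FOLLOW(B)={$,c}  FOLLOW(C)={$,c}

FOLLOW(S) = ["$", "c"]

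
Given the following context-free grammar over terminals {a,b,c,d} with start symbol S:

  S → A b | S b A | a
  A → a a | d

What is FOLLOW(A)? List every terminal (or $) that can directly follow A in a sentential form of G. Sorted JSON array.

Compute FIRST by fixpoint:
[1]
  A via A→a a: +{a}
  A via A→d: +{d}
  S via S→A b: +{a,d}
  FIRST(S)={a,d}  FIRST(A)={a,d}
[2] (no change)
  FIRST(S)={a,d}  FIRST(A)={a,d}

FOLLOW sets:
seed FOLLOW(S) with $
round 1:
  S→A b: FOLLOW(A) ⊇ FIRST(b) = {b}; new: +{b}
  S→S b A: FOLLOW(S) ⊇ FIRST(b) = {b}; new: +{b}
  S→S b A: FOLLOW(A) ⊇ FOLLOW(S) ⊇ {$,b}; new: +{$}
  FOLLOW(S)={$,b}  FOLLOW(A)={$,b}
round 2: done
  FOLLOW(S)={$,b}  FOLLOW(A)={$,b}

FOLLOW(A) = ["$", "b"]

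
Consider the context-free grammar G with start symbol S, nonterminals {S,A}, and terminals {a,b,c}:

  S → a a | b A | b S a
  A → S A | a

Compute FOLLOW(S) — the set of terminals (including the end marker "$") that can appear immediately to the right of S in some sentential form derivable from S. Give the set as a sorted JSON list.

FIRST sets, iterate to fixpoint:
round 1:
  A via A→a: +{a}
  S via S→a a: +{a}
  S via S→b A: +{b}
  S: {a,b}  A: {a}
round 2:
  A via A→S A: +{b}
  S: {a,b}  A: {a,b}
round 3: — fixpoint
  S: {a,b}  A: {a,b}

FOLLOW iteration:
FOLLOW(S) := {$}
pass 1:
  A→S A: FOLLOW(S) ⊇ FIRST(A) = {a,b}; new: +{a,b}
  S→b A: FOLLOW(A) ⊇ FOLLOW(S) ⊇ {$,a,b}; new: +{$,a,b}
  FOLLOW[S]={$,a,b}  FOLLOW[A]={$,a,b}
pass 2: done
  FOLLOW[S]={$,a,b}  FOLLOW[A]={$,a,b}

FOLLOW(S) = ["$", "a", "b"]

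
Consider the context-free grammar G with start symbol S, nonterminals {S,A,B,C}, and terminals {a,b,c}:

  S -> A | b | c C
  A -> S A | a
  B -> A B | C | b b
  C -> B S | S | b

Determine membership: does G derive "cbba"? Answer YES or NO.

Convert to CNF:
  S -> S A | T1 C | a | b
  A -> S A | a
  B -> A B | B S | S A | T0 T0 | T1 C | a | b
  C -> B S | S A | T1 C | a | b
  T0 -> b
  T1 -> c

Fill CYK table bottom-up:
  [0..0]={T1}  "c"  orig:{}
  [1..1]={B,C,S,T0}  "b"  orig:{B,C,S}
  [2..2]={B,C,S,T0}  "b"  orig:{B,C,S}
  [3..3]={A,B,C,S}  "a"
  [0..1]={B,C,S}  "cb"
  [1..2]={B,C}  "bb"
  [2..3]={A,B,C,S}  "ba"
  [0..2]={B,C,S}  "cbb"
  [1..3]={A,B,C,S}  "bba"
  [0..3]={A,B,C,S}  "cbba"

S ∈ T[0,3] ⇒ YES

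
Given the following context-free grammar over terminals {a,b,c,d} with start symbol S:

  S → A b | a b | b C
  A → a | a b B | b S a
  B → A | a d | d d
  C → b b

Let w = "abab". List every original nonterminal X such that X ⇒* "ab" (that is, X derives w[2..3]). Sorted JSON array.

Convert to CNF:
  S -> A T1 | T0 T1 | T1 C
  A -> T0 X3 | T1 X4 | a
  B -> T0 T2 | T0 X5 | T1 X6 | T2 T2 | a
  C -> T1 T1
  T0 -> a
  T1 -> b
  T2 -> d
  X3 -> T1 B
  X4 -> S T0
  X5 -> T1 B
  X6 -> S T0

Fill CYK table bottom-up (cells [i..j] with 2 ≤ i ≤ j ≤ 3 only):
  cell(2,2) a: {A,B,T0}  orig:{A,B}
  cell(3,3) b: {T1}  orig:{}
  cell(2,3) ab: {S}

Original NTs in T[2,3] deriving "ab": ["S"]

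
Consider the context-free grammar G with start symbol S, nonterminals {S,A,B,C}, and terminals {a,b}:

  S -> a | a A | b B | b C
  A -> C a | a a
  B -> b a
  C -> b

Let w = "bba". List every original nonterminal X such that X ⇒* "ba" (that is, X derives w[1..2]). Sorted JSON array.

CNF form of G:
  S -> T0 A | T1 B | T1 C | a
  A -> C T0 | T0 T0
  B -> T1 T0
  C -> b
  T0 -> a
  T1 -> b

CYK table (by increasing span), restricted to cells inside w[1..2]:
  T[1,1] 'b' = {C,T1}  orig:{C}
  T[2,2] 'a' = {S,T0}  orig:{S}
  T[1,2] 'ba' = {A,B}

Original NTs in T[1,2] deriving "ba": ["A", "B"]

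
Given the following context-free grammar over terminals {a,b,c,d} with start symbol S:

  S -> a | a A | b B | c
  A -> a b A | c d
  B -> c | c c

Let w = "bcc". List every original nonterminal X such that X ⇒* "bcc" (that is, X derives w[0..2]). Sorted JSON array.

CNF form of G:
  S -> T0 A | T1 B | a | c
  A -> T0 X4 | T2 T3
  B -> T2 T2 | c
  T0 -> a
  T1 -> b
  T2 -> c
  T3 -> d
  X4 -> T1 A

Fill CYK table bottom-up, restricted to cells inside w[0..2]:
  cell(0,0) b: {T1}  orig:{}
  cell(1,1) c: {B,S,T2}  orig:{B,S}
  cell(2,2) c: {B,S,T2}  orig:{B,S}
  cell(0,1) bc: {S}
  cell(1,2) cc: {B}
  cell(0,2) bcc: {S}

Original NTs in T[0,2] deriving "bcc": ["S"]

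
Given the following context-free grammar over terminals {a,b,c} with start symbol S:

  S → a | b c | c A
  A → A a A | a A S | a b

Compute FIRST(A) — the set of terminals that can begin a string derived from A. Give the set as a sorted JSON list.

FIRST sets, iterate to fixpoint:
[1]
  A via A→a A S: +{a}
  S via S→a: +{a}
  S via S→b c: +{b}
  S via S→c A: +{c}
  S: {a,b,c}  A: {a}
[2] done
  S: {a,b,c}  A: {a}

FIRST(A) = ["a"]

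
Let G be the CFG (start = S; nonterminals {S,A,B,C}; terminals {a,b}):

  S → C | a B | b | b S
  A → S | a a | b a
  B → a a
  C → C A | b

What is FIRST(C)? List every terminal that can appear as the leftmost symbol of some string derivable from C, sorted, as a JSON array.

FIRST iteration:
[1]
  A via A→a a: +{a}
  A via A→b a: +{b}
  B via B→a a: +{a}
  C via C→b: +{b}
  S via S→C: +{b}
  S via S→a B: +{a}
  S: {a,b}  A: {a,b}  B: {a}  C: {b}
[2] done
  S: {a,b}  A: {a,b}  B: {a}  C: {b}

FIRST(C) = ["b"]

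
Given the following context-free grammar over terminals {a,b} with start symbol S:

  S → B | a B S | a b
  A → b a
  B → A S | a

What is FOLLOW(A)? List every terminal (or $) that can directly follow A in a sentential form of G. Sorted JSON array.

Compute FIRST by fixpoint:
round 1:
  A via A→b a: +{b}
  B via B→A S: +{b}
  B via B→a: +{a}
  S via S→B: +{a,b}
  FIRST(S)={a,b}  FIRST(A)={b}  FIRST(B)={a,b}
round 2: (no change)
  FIRST(S)={a,b}  FIRST(A)={b}  FIRST(B)={a,b}

FOLLOW iteration:
FOLLOW(S) := {$}
pass 1:
  B→A S: FOLLOW(A) ⊇ FIRST(S) = {a,b}; new: +{a,b}
  S→B: FOLLOW(B) ⊇ FOLLOW(S) ⊇ {$}; new: +{$}
  S→a B S: FOLLOW(B) ⊇ FIRST(S) = {a,b}; new: +{a,b}
  FOLLOW[S]={$}  FOLLOW[A]={a,b}  FOLLOW[B]={$,a,b}
pass 2:
  B→A S: FOLLOW(S) ⊇ FOLLOW(B) ⊇ {$,a,b}; new: +{a,b}
  FOLLOW[S]={$,a,b}  FOLLOW[A]={a,b}  FOLLOW[B]={$,a,b}
pass 3: (no change)
  FOLLOW[S]={$,a,b}  FOLLOW[A]={a,b}  FOLLOW[B]={$,a,b}

FOLLOW(A) = ["a", "b"]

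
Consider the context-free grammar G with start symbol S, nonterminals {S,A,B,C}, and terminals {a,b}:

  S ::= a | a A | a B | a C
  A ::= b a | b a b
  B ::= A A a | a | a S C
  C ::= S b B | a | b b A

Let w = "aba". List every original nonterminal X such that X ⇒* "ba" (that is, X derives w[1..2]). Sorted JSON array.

Convert to CNF:
  S -> T1 A | T1 B | T1 C | a
  A -> T0 T1 | T0 X2
  B -> A X3 | T1 X4 | a
  C -> S X5 | T0 X6 | a
  T0 -> b
  T1 -> a
  X2 -> T1 T0
  X3 -> A T1
  X4 -> S C
  X5 -> T0 B
  X6 -> T0 A

CYK fill — only the sub-triangle for w[1..2]:
  [1..1]={T0}  "b"  orig:{}
  [2..2]={B,C,S,T1}  "a"  orig:{B,C,S}
  [1..2]={A,X5}  "ba"  orig:{A}

Original NTs in T[1,2] deriving "ba": ["A"]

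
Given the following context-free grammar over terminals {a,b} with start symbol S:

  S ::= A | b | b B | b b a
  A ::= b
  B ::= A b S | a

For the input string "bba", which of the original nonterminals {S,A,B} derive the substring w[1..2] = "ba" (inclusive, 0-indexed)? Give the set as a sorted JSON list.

CNF form of G:
  S -> T0 B | T0 X3 | b
  A -> b
  B -> A X2 | a
  T0 -> b
  T1 -> a
  X2 -> T0 S
  X3 -> T0 T1

CYK table (by increasing span) (cells [i..j] with 1 ≤ i ≤ j ≤ 2 only):
  cell(1,1) b: {A,S,T0}  orig:{A,S}
  cell(2,2) a: {B,T1}  orig:{B}
  cell(1,2) ba: {S,X3}  orig:{S}

Original NTs in T[1,2] deriving "ba": ["S"]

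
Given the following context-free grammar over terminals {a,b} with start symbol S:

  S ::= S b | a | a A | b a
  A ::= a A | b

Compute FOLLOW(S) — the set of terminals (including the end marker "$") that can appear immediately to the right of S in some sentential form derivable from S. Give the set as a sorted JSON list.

FIRST sets, iterate to fixpoint:
pass 1:
  A via A→a A: +{a}
  A via A→b: +{b}
  S via S→a: +{a}
  S via S→b a: +{b}
  FIRST[S]={a,b}  FIRST[A]={a,b}
pass 2: (stable)
  FIRST[S]={a,b}  FIRST[A]={a,b}

FOLLOW sets:
seed FOLLOW(S) with $
round 1:
  S→S b: FOLLOW(S) ⊇ FIRST(b) = {b}; new: +{b}
  S→a A: FOLLOW(A) ⊇ FOLLOW(S) ⊇ {$,b}; new: +{$,b}
  FOLLOW(S)={$,b}  FOLLOW(A)={$,b}
round 2: done
  FOLLOW(S)={$,b}  FOLLOW(A)={$,b}

FOLLOW(S) = ["$", "b"]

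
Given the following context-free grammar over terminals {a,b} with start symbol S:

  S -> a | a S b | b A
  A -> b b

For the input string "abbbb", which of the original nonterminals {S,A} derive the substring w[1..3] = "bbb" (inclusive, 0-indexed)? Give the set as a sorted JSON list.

Convert to CNF:
  S -> T0 A | T1 X2 | a
  A -> T0 T0
  T0 -> b
  T1 -> a
  X2 -> S T0

Fill CYK table bottom-up (cells [i..j] with 1 ≤ i ≤ j ≤ 3 only):
  T[1,1] 'b' = {T0}  orig:{}
  T[2,2] 'b' = {T0}  orig:{}
  T[3,3] 'b' = {T0}  orig:{}
  T[1,2] 'bb' = {A}
  T[2,3] 'bb' = {A}
  T[1,3] 'bbb' = {S}

Original NTs in T[1,3] deriving "bbb": ["S"]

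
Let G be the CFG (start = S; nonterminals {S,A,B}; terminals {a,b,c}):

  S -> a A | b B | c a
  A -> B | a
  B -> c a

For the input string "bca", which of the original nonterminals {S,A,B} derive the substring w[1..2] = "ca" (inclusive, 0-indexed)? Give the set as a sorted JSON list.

Convert to CNF:
  S -> T0 T1 | T1 A | T2 B
  A -> T0 T1 | a
  B -> T0 T1
  T0 -> c
  T1 -> a
  T2 -> b

Fill CYK table bottom-up, restricted to cells inside w[1..2]:
  cell(1,1) c: {T0}  orig:{}
  cell(2,2) a: {A,T1}  orig:{A}
  cell(1,2) ca: {A,B,S}

Original NTs in T[1,2] deriving "ca": ["A", "B", "S"]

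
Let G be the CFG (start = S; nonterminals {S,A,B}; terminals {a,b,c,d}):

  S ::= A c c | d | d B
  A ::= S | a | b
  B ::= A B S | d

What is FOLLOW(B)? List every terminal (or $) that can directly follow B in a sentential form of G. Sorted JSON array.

Compute FIRST by fixpoint:
round 1:
  A via A→a: +{a}
  A via A→b: +{b}
  B via B→A B S: +{a,b}
  B via B→d: +{d}
  S via S→A c c: +{a,b}
  S via S→d: +{d}
  FIRST[S]={a,b,d}  FIRST[A]={a,b}  FIRST[B]={a,b,d}
round 2:
  A via A→S: +{d}
  FIRST[S]={a,b,d}  FIRST[A]={a,b,d}  FIRST[B]={a,b,d}
round 3: (no change)
  FIRST[S]={a,b,d}  FIRST[A]={a,b,d}  FIRST[B]={a,b,d}

FOLLOW iteration:
initialize: $ ∈ FOLLOW(S)
[1]
  B→A B S: FOLLOW(A) ⊇ FIRST(B) = {a,b,d}; new: +{a,b,d}
  B→A B S: FOLLOW(B) ⊇ FIRST(S) = {a,b,d}; new: +{a,b,d}
  B→A B S: FOLLOW(S) ⊇ FOLLOW(B) ⊇ {a,b,d}; new: +{a,b,d}
  S→A c c: FOLLOW(A) ⊇ FIRST(c) = {c}; new: +{c}
  S→d B: FOLLOW(B) ⊇ FOLLOW(S) ⊇ {$,a,b,d}; new: +{$}
  FOLLOW(S)={$,a,b,d}  FOLLOW(A)={a,b,c,d}  FOLLOW(B)={$,a,b,d}
[2]
  A→S: FOLLOW(S) ⊇ FOLLOW(A) ⊇ {a,b,c,d}; new: +{c}
  S→d B: FOLLOW(B) ⊇ FOLLOW(S) ⊇ {$,a,b,c,d}; new: +{c}
  FOLLOW(S)={$,a,b,c,d}  FOLLOW(A)={a,b,c,d}  FOLLOW(B)={$,a,b,c,d}
[3] (no change)
  FOLLOW(S)={$,a,b,c,d}  FOLLOW(A)={a,b,c,d}  FOLLOW(B)={$,a,b,c,d}

FOLLOW(B) = ["$", "a", "b", "c", "d"]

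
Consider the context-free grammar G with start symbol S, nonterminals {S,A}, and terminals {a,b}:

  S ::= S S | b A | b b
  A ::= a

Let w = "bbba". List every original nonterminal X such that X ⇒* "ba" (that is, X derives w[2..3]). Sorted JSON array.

Convert to CNF:
  S -> S S | T0 A | T0 T0
  A -> a
  T0 -> b

Fill CYK table bottom-up, restricted to cells inside w[2..3]:
  T[2,2] 'b' = {T0}  orig:{}
  T[3,3] 'a' = {A}
  T[2,3] 'ba' = {S}

Original NTs in T[2,3] deriving "ba": ["S"]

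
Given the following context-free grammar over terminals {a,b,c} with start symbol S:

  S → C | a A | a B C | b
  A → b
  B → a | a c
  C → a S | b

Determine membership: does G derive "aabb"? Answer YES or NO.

CNF form of G:
  S -> T0 A | T0 S | T0 X2 | b
  A -> b
  B -> T0 T1 | a
  C -> T0 S | b
  T0 -> a
  T1 -> c
  X2 -> B C

CYK table (by increasing span):
  [0..0]={B,T0}  "a"  orig:{B}
  [1..1]={B,T0}  "a"  orig:{B}
  [2..2]={A,C,S}  "b"
  [3..3]={A,C,S}  "b"
  [0..1]=∅  "aa"
  [1..2]={C,S,X2}  "ab"  orig:{C,S}
  [2..3]=∅  "bb"
  [0..2]={C,S,X2}  "aab"  orig:{C,S}
  [1..3]=∅  "abb"
  [0..3]=∅  "aabb"

S ∉ T[0,3] ⇒ NO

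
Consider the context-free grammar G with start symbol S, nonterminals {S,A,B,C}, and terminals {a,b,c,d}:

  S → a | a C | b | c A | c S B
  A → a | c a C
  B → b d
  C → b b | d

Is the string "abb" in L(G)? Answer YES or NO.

CNF form of G:
  S -> T0 A | T0 X5 | T1 C | a | b
  A -> T0 X4 | a
  B -> T2 T3
  C -> T2 T2 | d
  T0 -> c
  T1 -> a
  T2 -> b
  T3 -> d
  X4 -> T1 C
  X5 -> S B

CYK table (by increasing span):
  cell(0,0) a: {A,S,T1}  orig:{A,S}
  cell(1,1) b: {S,T2}  orig:{S}
  cell(2,2) b: {S,T2}  orig:{S}
  cell(0,1) ab: ∅
  cell(1,2) bb: {C}
  cell(0,2) abb: {S,X4}  orig:{S}

S ∈ T[0,2] ⇒ YES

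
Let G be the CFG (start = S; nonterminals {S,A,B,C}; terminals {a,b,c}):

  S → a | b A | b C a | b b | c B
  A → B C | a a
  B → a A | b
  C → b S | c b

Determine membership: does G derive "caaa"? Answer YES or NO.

CNF form of G:
  S -> T1 A | T1 T1 | T1 X3 | T2 B | a
  A -> B C | T0 T0
  B -> T0 A | b
  C -> T1 S | T2 T1
  T0 -> a
  T1 -> b
  T2 -> c
  X3 -> C T0

CYK table (by increasing span):
  [0..0]={T2}  "c"  orig:{}
  [1..1]={S,T0}  "a"  orig:{S}
  [2..2]={S,T0}  "a"  orig:{S}
  [3..3]={S,T0}  "a"  orig:{S}
  [0..1]=∅  "ca"
  [1..2]={A}  "aa"
  [2..3]={A}  "aa"
  [0..2]=∅  "caa"
  [1..3]={B}  "aaa"
  [0..3]={S}  "caaa"

S ∈ T[0,3] ⇒ YES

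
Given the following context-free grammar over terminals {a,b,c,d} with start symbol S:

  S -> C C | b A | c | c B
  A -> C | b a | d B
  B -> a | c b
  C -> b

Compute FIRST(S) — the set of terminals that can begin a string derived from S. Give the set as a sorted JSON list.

Compute FIRST by fixpoint:
[1]
  A via A→b a: +{b}
  A via A→d B: +{d}
  B via B→a: +{a}
  B via B→c b: +{c}
  C via C→b: +{b}
  S via S→C C: +{b}
  S via S→c: +{c}
  FIRST(S)={b,c}  FIRST(A)={b,d}  FIRST(B)={a,c}  FIRST(C)={b}
[2] done
  FIRST(S)={b,c}  FIRST(A)={b,d}  FIRST(B)={a,c}  FIRST(C)={b}

FIRST(S) = ["b", "c"]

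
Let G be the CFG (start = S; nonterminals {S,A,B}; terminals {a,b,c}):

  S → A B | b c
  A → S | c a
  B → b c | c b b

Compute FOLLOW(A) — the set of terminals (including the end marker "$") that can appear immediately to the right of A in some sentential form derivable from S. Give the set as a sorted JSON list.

Compute FIRST by fixpoint:
pass 1:
  A via A→c a: +{c}
  B via B→b c: +{b}
  B via B→c b b: +{c}
  S via S→A B: +{c}
  S via S→b c: +{b}
  FIRST(S)={b,c}  FIRST(A)={c}  FIRST(B)={b,c}
pass 2:
  A via A→S: +{b}
  FIRST(S)={b,c}  FIRST(A)={b,c}  FIRST(B)={b,c}
pass 3: done
  FIRST(S)={b,c}  FIRST(A)={b,c}  FIRST(B)={b,c}

FOLLOW sets:
seed FOLLOW(S) with $
pass 1:
  S→A B: FOLLOW(A) ⊇ FIRST(B) = {b,c}; new: +{b,c}
  S→A B: FOLLOW(B) ⊇ FOLLOW(S) ⊇ {$}; new: +{$}
  FOLLOW[S]={$}  FOLLOW[A]={b,c}  FOLLOW[B]={$}
pass 2:
  A→S: FOLLOW(S) ⊇ FOLLOW(A) ⊇ {b,c}; new: +{b,c}
  S→A B: FOLLOW(B) ⊇ FOLLOW(S) ⊇ {$,b,c}; new: +{b,c}
  FOLLOW[S]={$,b,c}  FOLLOW[A]={b,c}  FOLLOW[B]={$,b,c}
pass 3: (no change)
  FOLLOW[S]={$,b,c}  FOLLOW[A]={b,c}  FOLLOW[B]={$,b,c}

FOLLOW(A) = ["b", "c"]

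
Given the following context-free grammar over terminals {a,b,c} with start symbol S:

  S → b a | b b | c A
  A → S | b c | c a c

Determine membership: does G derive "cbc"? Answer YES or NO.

CNF form of G:
  S -> T0 T0 | T0 T1 | T2 A
  A -> T0 T0 | T0 T1 | T0 T2 | T2 A | T2 X3
  T0 -> b
  T1 -> a
  T2 -> c
  X3 -> T1 T2

CYK fill:
  [0..0]={T2}  "c"  orig:{}
  [1..1]={T0}  "b"  orig:{}
  [2..2]={T2}  "c"  orig:{}
  [0..1]=∅  "cb"
  [1..2]={A}  "bc"
  [0..2]={A,S}  "cbc"

S ∈ T[0,2] ⇒ YES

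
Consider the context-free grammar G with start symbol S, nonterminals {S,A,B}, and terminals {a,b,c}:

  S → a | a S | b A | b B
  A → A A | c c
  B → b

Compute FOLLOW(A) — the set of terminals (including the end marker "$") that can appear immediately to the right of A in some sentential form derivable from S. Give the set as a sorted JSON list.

Compute FIRST by fixpoint:
round 1:
  A via A→c c: +{c}
  B via B→b: +{b}
  S via S→a: +{a}
  S via S→b A: +{b}
  FIRST(S)={a,b}  FIRST(A)={c}  FIRST(B)={b}
round 2: (stable)
  FIRST(S)={a,b}  FIRST(A)={c}  FIRST(B)={b}

FOLLOW iteration:
initialize: $ ∈ FOLLOW(S)
[1]
  A→A A: FOLLOW(A) ⊇ FIRST(A) = {c}; new: +{c}
  S→b A: FOLLOW(A) ⊇ FOLLOW(S) ⊇ {$}; new: +{$}
  S→b B: FOLLOW(B) ⊇ FOLLOW(S) ⊇ {$}; new: +{$}
  S: {$}  A: {$,c}  B: {$}
[2] (no change)
  S: {$}  A: {$,c}  B: {$}

FOLLOW(A) = ["$", "c"]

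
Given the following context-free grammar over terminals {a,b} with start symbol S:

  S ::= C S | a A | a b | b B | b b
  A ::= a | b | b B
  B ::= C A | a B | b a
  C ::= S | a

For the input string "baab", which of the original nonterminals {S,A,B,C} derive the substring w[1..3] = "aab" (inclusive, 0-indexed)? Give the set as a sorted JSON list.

CNF form of G:
  S -> C S | T0 B | T0 T0 | T1 A | T1 T0
  A -> T0 B | a | b
  B -> C A | T0 T1 | T1 B
  C -> C S | T0 B | T0 T0 | T1 A | T1 T0 | a
  T0 -> b
  T1 -> a

Fill CYK table bottom-up — only the sub-triangle for w[1..3]:
  [1..1]={A,C,T1}  "a"  orig:{A,C}
  [2..2]={A,C,T1}  "a"  orig:{A,C}
  [3..3]={A,T0}  "b"  orig:{A}
  [1..2]={B,C,S}  "aa"
  [2..3]={B,C,S}  "ab"
  [1..3]={B,C,S}  "aab"

Original NTs in T[1,3] deriving "aab": ["B", "C", "S"]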